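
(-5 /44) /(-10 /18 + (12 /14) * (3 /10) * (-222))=1575 /798908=0.00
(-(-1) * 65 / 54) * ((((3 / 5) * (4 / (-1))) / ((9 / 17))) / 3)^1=-442 / 243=-1.82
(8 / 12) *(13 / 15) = 26 / 45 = 0.58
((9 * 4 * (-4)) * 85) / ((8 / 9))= -13770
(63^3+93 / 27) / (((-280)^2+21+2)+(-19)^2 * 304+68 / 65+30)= 146279510 / 110095857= 1.33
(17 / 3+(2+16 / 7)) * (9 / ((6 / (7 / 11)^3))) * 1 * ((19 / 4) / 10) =17689 / 9680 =1.83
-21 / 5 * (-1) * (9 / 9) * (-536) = -11256 / 5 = -2251.20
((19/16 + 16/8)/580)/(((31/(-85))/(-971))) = 841857/57536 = 14.63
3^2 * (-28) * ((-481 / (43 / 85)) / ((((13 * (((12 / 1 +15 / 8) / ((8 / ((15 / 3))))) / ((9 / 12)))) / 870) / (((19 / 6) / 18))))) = 10491040 / 43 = 243977.67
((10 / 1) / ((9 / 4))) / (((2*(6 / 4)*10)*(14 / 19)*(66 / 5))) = 95 / 6237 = 0.02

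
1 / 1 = 1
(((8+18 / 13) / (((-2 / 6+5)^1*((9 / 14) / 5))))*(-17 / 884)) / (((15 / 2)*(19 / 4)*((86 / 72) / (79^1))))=-77104 / 138073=-0.56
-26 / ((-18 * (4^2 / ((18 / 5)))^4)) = 9477 / 2560000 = 0.00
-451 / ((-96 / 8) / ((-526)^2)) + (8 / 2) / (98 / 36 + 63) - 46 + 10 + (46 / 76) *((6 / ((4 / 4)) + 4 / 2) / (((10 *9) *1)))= 10517587765183 / 1011465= 10398370.45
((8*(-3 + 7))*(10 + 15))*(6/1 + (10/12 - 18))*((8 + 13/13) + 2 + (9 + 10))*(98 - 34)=-17152000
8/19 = 0.42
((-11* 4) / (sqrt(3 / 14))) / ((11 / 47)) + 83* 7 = 581 - 188* sqrt(42) / 3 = 174.87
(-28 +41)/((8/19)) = 247/8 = 30.88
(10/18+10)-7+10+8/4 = 140/9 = 15.56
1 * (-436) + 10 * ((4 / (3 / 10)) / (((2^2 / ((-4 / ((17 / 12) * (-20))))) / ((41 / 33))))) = -241316 / 561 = -430.15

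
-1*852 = -852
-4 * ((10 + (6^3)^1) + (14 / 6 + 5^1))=-2800 / 3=-933.33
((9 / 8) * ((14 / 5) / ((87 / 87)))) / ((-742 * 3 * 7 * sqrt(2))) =-3 * sqrt(2) / 29680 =-0.00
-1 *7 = -7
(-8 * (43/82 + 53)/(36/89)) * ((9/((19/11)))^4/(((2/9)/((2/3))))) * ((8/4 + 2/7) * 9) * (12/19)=-162505179726912/5343161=-30413678.29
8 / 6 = 4 / 3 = 1.33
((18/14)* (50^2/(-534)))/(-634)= 1875/197491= 0.01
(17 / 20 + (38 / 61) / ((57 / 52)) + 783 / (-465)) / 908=-30131 / 103021680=-0.00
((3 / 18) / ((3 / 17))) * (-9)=-17 / 2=-8.50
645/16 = 40.31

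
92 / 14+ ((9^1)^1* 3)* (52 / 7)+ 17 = 1569 / 7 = 224.14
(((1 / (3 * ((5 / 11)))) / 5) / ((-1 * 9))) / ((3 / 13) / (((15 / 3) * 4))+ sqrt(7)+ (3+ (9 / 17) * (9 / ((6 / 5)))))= -11114532 / 4078232605+ 8596016 * sqrt(7) / 22022456067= -0.00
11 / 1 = 11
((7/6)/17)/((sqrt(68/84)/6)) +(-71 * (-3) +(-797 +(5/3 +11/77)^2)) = -256100/441 +7 * sqrt(357)/289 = -580.27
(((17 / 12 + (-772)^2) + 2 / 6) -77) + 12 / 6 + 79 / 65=154937111 / 260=595911.97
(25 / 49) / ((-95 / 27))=-135 / 931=-0.15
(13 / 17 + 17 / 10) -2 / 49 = 20191 / 8330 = 2.42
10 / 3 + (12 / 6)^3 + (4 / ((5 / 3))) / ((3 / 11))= 302 / 15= 20.13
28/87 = 0.32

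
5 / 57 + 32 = 1829 / 57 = 32.09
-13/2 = -6.50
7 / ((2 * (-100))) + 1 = 193 / 200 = 0.96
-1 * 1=-1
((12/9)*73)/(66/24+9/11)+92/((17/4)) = 391744/8007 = 48.93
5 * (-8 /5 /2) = -4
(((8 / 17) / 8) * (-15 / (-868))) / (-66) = -5 / 324632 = -0.00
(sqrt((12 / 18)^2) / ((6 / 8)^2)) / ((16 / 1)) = 2 / 27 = 0.07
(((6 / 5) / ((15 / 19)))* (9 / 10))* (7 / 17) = 1197 / 2125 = 0.56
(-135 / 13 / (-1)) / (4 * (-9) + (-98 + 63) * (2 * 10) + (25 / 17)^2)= -13005 / 919009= -0.01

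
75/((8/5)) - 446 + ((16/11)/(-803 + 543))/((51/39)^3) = -862801903/2161720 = -399.13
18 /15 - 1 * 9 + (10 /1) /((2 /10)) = 211 /5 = 42.20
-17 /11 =-1.55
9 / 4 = 2.25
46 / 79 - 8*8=-5010 / 79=-63.42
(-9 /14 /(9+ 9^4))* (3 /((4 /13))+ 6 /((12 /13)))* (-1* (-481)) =-6253 /8176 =-0.76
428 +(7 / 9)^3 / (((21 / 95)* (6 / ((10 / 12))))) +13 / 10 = 169114613 / 393660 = 429.60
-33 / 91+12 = 1059 / 91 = 11.64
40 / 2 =20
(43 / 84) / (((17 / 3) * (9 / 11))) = 473 / 4284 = 0.11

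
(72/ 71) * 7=504/ 71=7.10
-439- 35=-474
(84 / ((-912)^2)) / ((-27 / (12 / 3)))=-7 / 467856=-0.00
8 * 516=4128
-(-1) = 1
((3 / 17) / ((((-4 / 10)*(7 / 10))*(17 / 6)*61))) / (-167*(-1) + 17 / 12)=-5400 / 249397463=-0.00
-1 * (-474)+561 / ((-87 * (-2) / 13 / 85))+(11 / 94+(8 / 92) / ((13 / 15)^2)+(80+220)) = 22976841378 / 5297981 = 4336.91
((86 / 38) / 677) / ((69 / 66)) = 946 / 295849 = 0.00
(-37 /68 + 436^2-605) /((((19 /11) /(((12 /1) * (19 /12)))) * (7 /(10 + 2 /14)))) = 10063459131 /3332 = 3020245.84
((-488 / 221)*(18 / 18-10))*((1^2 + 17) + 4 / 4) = 83448 / 221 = 377.59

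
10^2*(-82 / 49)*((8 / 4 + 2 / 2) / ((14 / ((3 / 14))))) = -18450 / 2401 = -7.68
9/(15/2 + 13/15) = 270/251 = 1.08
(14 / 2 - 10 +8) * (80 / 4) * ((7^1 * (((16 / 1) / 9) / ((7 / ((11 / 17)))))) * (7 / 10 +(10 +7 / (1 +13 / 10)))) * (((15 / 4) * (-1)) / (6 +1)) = -6954200 / 8211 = -846.94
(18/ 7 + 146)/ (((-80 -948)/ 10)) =-2600/ 1799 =-1.45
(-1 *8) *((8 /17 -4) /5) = 96 /17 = 5.65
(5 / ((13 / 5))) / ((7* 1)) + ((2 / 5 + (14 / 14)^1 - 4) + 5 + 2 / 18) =11408 / 4095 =2.79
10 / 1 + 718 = 728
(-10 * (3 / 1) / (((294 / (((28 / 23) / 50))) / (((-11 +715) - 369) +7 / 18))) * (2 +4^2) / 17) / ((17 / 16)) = -193184 / 232645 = -0.83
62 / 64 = 31 / 32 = 0.97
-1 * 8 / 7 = -8 / 7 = -1.14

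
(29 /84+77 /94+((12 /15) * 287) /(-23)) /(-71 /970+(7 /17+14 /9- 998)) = 19806051603 /2237290592782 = 0.01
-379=-379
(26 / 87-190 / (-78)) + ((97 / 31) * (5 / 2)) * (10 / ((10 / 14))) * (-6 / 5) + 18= -1293571 / 11687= -110.68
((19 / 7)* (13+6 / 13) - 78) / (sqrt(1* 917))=-77* sqrt(917) / 1703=-1.37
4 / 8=1 / 2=0.50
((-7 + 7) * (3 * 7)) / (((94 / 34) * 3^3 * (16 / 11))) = 0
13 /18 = 0.72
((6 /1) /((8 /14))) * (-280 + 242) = -399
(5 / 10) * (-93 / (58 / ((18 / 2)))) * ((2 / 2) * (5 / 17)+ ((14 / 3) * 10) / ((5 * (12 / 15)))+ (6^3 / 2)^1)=-853461 / 986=-865.58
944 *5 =4720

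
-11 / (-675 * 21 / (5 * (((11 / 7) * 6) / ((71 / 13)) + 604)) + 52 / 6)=-9934518 / 3600211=-2.76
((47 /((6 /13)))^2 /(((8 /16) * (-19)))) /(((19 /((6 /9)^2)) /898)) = -22929.60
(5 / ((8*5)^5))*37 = 37 / 20480000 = 0.00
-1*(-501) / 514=501 / 514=0.97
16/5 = 3.20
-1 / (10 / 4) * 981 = -1962 / 5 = -392.40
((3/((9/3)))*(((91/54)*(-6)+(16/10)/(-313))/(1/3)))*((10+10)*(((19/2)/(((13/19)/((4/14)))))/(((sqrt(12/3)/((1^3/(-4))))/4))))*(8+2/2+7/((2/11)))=4886591665/85449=57187.23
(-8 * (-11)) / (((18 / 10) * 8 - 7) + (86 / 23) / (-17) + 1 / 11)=946220 / 78181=12.10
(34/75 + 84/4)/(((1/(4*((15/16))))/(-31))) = -49879/20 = -2493.95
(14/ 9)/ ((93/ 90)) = 140/ 93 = 1.51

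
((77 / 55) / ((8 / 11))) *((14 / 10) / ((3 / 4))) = 539 / 150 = 3.59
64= 64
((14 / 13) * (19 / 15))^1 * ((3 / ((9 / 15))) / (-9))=-266 / 351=-0.76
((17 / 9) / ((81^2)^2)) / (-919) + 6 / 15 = 712078858697 / 1780197146955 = 0.40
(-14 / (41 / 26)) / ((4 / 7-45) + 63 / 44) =112112 / 542963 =0.21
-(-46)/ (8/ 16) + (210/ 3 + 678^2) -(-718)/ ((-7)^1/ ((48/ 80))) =16092456/ 35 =459784.46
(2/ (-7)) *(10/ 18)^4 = -1250/ 45927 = -0.03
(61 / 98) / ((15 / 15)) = 0.62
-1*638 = -638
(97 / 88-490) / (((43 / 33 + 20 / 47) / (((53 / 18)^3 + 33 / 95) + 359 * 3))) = -411855335568977 / 1320338880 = -311931.54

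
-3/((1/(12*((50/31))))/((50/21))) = -30000/217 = -138.25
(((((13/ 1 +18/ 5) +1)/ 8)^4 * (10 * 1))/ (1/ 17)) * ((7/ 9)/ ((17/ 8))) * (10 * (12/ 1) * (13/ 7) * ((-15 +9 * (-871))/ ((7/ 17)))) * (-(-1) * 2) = -309795126784/ 25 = -12391805071.36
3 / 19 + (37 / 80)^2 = 45211 / 121600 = 0.37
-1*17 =-17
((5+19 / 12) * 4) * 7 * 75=13825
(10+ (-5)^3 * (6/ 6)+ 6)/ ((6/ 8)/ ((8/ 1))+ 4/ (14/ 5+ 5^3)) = -2228832/ 2557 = -871.66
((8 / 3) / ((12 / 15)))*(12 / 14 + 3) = 90 / 7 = 12.86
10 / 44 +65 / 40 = 163 / 88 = 1.85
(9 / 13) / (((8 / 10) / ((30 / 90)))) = 15 / 52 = 0.29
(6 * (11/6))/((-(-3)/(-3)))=-11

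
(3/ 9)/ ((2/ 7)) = 7/ 6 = 1.17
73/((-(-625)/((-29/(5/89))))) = -188413/3125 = -60.29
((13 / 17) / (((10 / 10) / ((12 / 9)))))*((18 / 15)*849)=88296 / 85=1038.78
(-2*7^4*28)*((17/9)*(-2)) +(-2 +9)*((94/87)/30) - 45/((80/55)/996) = 2490625861/5220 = 477131.39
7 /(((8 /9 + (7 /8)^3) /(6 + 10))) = 516096 /7183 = 71.85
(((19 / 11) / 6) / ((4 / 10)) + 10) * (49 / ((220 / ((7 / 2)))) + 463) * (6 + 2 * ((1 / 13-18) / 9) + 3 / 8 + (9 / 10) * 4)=539826151549 / 18120960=29790.15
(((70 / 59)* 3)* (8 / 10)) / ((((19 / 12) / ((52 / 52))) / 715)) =1441440 / 1121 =1285.85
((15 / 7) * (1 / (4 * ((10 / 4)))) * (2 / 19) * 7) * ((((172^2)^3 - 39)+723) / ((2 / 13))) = 504899909463066 / 19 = 26573679445424.53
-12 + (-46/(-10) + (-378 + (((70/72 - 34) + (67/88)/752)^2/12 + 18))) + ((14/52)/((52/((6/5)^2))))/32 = -4972709201549561831/17984319263539200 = -276.50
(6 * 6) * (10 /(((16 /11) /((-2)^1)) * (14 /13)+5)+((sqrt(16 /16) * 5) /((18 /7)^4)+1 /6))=18656087 /195372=95.49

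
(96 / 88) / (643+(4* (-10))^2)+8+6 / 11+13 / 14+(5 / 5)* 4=4654393 / 345422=13.47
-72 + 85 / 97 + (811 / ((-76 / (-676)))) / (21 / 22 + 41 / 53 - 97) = -30063042065 / 204733341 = -146.84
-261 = -261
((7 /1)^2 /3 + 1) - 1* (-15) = 97 /3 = 32.33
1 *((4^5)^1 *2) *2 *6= 24576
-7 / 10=-0.70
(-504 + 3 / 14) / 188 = -7053 / 2632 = -2.68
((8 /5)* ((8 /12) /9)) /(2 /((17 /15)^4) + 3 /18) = 2672672 /31095945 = 0.09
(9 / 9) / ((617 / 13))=13 / 617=0.02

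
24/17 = 1.41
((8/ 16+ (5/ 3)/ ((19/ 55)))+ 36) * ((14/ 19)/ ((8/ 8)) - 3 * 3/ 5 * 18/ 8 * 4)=-6920459/ 10830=-639.01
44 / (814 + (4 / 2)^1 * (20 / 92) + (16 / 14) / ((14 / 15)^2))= 173558 / 3217713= 0.05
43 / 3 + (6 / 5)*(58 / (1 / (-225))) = -46937 / 3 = -15645.67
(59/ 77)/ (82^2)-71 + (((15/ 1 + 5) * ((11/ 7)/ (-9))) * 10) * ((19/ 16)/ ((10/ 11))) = -116.61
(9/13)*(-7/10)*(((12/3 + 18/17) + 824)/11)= -443961/12155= -36.52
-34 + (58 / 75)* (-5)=-568 / 15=-37.87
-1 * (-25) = 25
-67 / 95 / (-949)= 67 / 90155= 0.00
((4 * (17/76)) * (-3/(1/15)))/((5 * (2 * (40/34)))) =-3.42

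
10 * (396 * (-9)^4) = 25981560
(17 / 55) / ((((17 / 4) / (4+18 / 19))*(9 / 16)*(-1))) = -6016 / 9405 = -0.64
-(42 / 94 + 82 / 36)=-2305 / 846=-2.72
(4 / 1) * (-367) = -1468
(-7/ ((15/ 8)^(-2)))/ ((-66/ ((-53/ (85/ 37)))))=-205905/ 23936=-8.60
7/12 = 0.58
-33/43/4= -33/172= -0.19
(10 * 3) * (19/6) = 95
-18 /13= -1.38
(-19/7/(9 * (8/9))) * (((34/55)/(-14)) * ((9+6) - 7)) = 323/2695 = 0.12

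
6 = 6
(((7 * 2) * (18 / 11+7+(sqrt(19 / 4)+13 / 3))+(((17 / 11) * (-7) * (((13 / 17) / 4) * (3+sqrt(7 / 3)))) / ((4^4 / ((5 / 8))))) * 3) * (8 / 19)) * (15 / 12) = -2275 * sqrt(21) / 856064+70 * sqrt(19) / 19+22306445 / 233472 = 111.59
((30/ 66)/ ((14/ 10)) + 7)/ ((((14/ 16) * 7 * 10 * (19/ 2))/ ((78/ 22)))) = 175968/ 3942785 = 0.04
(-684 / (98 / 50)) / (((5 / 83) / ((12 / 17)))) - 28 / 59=-200996204 / 49147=-4089.69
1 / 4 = 0.25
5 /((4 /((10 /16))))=25 /32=0.78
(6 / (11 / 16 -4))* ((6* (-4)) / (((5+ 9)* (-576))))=-2 / 371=-0.01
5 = 5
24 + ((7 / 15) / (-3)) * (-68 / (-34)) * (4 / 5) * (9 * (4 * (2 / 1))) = 152 / 25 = 6.08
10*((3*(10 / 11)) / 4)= 75 / 11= 6.82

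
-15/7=-2.14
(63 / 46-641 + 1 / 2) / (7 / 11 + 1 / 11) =-40425 / 46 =-878.80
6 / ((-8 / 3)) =-2.25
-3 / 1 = -3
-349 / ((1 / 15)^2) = -78525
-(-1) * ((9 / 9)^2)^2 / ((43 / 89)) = 89 / 43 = 2.07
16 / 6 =8 / 3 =2.67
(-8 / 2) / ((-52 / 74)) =74 / 13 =5.69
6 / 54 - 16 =-143 / 9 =-15.89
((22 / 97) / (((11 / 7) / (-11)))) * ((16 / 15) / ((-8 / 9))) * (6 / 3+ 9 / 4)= 3927 / 485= 8.10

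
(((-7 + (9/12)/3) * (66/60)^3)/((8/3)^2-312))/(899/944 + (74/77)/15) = 629724051/21720739600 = 0.03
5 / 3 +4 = 17 / 3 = 5.67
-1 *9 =-9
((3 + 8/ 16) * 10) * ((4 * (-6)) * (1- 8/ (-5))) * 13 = -28392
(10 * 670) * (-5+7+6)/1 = 53600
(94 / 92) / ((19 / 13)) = 611 / 874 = 0.70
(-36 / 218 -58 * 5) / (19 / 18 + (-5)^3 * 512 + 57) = 569304 / 125454095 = 0.00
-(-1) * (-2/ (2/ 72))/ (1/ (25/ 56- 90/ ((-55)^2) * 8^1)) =-63549/ 4235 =-15.01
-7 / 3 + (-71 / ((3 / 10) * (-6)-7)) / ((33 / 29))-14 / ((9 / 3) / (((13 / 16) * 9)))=-29.37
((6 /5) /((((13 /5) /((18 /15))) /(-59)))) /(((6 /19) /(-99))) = 665874 /65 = 10244.22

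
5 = 5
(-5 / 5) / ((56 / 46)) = -23 / 28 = -0.82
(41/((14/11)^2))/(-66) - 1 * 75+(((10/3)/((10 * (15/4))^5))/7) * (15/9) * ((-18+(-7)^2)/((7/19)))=-25244757120307/334884375000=-75.38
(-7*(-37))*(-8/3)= -2072/3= -690.67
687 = 687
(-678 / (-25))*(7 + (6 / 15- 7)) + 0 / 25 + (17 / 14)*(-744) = -781008 / 875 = -892.58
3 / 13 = 0.23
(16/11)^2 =2.12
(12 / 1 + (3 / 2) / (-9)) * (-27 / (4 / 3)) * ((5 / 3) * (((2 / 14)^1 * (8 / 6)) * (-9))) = 9585 / 14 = 684.64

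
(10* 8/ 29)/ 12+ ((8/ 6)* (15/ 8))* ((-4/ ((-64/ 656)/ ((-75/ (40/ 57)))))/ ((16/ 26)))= -198233465/ 11136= -17801.14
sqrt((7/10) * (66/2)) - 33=-33 + sqrt(2310)/10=-28.19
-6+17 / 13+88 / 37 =-2.31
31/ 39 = 0.79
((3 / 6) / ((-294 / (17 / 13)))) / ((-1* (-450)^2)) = 17 / 1547910000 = 0.00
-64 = -64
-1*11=-11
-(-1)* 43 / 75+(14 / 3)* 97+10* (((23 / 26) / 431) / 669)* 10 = 42473228467 / 93710175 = 453.24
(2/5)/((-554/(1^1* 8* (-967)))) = 7736/1385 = 5.59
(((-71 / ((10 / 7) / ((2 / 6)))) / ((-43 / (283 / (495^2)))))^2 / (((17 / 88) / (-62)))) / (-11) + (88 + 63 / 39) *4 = 1978677749381781339712 / 5519916379269703125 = 358.46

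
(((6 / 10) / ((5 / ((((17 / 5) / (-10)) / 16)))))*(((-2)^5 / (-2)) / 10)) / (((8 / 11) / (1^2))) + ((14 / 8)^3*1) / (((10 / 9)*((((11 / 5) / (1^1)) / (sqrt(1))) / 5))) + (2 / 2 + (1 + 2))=65809691 / 4400000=14.96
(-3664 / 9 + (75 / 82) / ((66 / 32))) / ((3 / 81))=-4951992 / 451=-10980.03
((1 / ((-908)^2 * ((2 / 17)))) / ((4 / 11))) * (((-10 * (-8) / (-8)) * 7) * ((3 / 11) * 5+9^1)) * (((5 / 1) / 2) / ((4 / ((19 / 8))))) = -3221925 / 105531392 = -0.03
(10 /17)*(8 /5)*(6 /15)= 32 /85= 0.38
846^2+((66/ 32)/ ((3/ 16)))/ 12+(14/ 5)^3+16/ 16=1073609803/ 1500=715739.87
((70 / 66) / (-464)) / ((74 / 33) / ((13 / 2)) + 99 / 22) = -455 / 964424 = -0.00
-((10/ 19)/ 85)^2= -4/ 104329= -0.00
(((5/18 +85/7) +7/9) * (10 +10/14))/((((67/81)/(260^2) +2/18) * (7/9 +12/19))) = 6487969995000/7185386803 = 902.94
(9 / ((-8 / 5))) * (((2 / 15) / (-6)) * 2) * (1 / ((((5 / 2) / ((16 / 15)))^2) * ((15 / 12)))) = 1024 / 28125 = 0.04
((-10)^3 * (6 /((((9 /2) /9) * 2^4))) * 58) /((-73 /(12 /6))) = 87000 /73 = 1191.78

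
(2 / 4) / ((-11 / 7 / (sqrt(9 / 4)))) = -21 / 44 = -0.48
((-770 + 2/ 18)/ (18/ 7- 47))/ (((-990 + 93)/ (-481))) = 1794611/ 193131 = 9.29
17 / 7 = 2.43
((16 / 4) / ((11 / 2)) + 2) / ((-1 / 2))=-60 / 11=-5.45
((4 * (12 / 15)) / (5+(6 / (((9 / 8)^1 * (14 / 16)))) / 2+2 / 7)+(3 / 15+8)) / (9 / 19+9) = 20387 / 22500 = 0.91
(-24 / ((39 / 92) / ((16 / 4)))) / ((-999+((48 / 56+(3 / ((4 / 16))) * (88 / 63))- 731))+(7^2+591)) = 7728 / 36595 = 0.21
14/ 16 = 7/ 8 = 0.88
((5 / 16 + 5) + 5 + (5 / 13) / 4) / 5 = 433 / 208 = 2.08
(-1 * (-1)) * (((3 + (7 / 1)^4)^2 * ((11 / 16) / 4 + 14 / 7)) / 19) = 50206939 / 76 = 660617.62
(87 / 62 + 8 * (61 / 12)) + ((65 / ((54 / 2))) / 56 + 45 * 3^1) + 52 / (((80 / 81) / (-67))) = -785208443 / 234360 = -3350.44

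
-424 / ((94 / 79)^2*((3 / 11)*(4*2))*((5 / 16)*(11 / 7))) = -9261644 / 33135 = -279.51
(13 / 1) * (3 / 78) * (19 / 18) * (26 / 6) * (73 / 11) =18031 / 1188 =15.18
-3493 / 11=-317.55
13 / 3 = 4.33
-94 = -94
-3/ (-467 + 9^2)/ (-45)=-1/ 5790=-0.00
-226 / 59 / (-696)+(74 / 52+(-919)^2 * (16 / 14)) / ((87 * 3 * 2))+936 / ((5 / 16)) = 67883253973 / 14013090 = 4844.27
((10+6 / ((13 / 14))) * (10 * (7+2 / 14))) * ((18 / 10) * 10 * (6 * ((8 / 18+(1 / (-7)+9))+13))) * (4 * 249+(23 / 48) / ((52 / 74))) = 23374442845625 / 8281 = 2822659442.78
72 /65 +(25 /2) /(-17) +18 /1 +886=1998663 /2210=904.37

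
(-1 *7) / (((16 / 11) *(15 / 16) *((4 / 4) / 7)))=-539 / 15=-35.93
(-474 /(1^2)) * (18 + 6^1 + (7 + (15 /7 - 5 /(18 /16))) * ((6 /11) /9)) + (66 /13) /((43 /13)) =-342969734 /29799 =-11509.44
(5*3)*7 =105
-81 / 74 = -1.09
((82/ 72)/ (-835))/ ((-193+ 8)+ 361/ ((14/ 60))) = -287/ 286622100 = -0.00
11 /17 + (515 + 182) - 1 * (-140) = 14240 /17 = 837.65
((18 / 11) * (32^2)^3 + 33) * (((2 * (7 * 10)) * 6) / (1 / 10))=162349766838000 / 11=14759069712545.45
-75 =-75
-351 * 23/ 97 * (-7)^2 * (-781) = 308945637/ 97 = 3185006.57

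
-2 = -2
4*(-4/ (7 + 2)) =-16/ 9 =-1.78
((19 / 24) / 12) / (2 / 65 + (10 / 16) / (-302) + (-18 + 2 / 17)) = -3170245 / 857943738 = -0.00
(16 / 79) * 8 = 128 / 79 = 1.62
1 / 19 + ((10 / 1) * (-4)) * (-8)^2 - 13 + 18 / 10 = -2571.15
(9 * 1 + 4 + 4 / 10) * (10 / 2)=67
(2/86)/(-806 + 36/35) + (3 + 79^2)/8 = 472780833/605741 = 780.50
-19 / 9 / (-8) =19 / 72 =0.26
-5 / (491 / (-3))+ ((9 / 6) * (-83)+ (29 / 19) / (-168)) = -124.48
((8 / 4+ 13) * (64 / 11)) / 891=320 / 3267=0.10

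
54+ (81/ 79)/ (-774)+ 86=140.00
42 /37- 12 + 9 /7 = -2481 /259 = -9.58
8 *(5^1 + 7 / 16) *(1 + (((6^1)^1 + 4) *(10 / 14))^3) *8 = 127170.16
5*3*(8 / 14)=60 / 7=8.57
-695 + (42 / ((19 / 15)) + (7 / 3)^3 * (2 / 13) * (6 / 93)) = -136802507 / 206739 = -661.72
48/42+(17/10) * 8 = 516/35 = 14.74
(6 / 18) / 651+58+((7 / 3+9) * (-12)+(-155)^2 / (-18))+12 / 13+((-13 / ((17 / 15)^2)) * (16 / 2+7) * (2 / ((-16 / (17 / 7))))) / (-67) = -326771079541 / 231344568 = -1412.49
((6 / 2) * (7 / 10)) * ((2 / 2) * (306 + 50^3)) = 1315713 / 5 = 263142.60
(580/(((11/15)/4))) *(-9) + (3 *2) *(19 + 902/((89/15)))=-27446.59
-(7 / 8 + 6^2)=-295 / 8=-36.88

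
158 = 158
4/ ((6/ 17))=34/ 3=11.33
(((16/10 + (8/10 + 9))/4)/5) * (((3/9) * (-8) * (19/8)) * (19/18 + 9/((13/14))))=-181583/4680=-38.80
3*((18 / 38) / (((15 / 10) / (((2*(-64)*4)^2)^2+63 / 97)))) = 119984206382190 / 1843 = 65102662171.56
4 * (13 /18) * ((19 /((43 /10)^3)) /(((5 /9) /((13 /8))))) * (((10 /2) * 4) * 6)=19266000 /79507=242.32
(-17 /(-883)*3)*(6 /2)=153 /883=0.17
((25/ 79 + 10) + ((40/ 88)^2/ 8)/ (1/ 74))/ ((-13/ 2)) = -467535/ 248534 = -1.88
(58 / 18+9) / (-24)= -0.51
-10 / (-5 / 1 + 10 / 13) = 26 / 11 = 2.36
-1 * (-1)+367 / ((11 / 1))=378 / 11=34.36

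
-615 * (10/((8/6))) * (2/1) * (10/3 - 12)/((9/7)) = 186550/3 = 62183.33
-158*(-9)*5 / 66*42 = 49770 / 11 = 4524.55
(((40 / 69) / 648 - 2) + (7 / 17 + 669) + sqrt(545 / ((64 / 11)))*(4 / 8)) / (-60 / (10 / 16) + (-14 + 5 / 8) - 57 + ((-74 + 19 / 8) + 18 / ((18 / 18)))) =-63412879 / 20902860 - sqrt(5995) / 3520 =-3.06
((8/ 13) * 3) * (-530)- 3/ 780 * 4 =-63601/ 65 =-978.48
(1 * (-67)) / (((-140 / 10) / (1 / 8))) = 67 / 112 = 0.60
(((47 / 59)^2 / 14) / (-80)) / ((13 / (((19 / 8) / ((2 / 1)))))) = -41971 / 810933760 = -0.00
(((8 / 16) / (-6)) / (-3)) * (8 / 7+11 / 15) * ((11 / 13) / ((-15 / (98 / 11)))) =-1379 / 52650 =-0.03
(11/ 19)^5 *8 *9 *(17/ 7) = 197126424/ 17332693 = 11.37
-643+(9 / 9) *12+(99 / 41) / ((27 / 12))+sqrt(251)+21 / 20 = -613.03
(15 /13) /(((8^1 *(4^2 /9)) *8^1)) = 135 /13312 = 0.01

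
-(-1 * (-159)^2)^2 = -639128961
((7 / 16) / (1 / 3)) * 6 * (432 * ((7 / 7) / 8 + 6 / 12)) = 8505 / 4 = 2126.25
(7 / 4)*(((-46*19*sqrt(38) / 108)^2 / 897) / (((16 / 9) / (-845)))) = -71779435 / 31104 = -2307.72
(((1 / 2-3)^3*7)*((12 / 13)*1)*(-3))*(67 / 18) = 58625 / 52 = 1127.40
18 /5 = 3.60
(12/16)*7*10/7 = 15/2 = 7.50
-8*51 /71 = -408 /71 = -5.75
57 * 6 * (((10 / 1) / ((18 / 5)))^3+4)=8698.25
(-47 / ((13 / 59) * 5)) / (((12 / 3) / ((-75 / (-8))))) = -41595 / 416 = -99.99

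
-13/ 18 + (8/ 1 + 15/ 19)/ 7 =1277/ 2394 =0.53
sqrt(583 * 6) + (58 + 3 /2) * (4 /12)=78.98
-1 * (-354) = 354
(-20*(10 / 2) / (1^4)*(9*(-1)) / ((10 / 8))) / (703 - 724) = -240 / 7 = -34.29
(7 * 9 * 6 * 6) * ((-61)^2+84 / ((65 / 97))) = 567029484 / 65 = 8723530.52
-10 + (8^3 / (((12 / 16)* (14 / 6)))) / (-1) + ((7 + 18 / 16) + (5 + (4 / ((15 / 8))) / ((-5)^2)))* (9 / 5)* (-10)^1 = -1891251 / 3500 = -540.36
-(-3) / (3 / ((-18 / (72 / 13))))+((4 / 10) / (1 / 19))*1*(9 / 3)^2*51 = 69703 / 20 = 3485.15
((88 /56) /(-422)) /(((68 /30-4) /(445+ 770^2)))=97901925 /76804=1274.70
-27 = -27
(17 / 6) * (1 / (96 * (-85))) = -1 / 2880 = -0.00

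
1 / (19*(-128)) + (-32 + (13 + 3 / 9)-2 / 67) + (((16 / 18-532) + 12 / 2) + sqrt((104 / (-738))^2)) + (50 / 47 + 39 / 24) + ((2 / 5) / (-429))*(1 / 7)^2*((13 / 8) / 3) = -1373345965657129 / 2538634116480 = -540.98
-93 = -93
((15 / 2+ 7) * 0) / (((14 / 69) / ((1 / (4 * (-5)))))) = 0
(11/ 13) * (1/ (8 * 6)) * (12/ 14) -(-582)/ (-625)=-416821/ 455000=-0.92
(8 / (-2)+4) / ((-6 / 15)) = 0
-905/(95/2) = -362/19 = -19.05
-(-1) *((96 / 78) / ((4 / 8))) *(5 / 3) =160 / 39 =4.10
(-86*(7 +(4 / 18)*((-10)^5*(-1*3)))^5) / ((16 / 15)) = -106228591953698283664032500.00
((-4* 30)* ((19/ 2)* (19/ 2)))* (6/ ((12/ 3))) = -16245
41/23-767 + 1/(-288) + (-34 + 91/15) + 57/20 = -790.30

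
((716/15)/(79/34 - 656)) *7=-24344/47625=-0.51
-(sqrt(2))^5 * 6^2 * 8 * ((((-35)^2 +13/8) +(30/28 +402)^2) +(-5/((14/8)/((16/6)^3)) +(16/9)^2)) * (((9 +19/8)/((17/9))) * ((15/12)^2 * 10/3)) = -8443445671375 * sqrt(2)/1428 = -8361929538.95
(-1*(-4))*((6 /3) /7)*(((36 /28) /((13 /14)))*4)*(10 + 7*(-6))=-18432 /91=-202.55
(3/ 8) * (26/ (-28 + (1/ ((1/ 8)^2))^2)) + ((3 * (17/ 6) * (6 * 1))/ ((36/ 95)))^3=475988021843/ 195264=2437663.99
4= 4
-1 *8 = -8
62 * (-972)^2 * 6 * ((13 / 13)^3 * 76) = 26710933248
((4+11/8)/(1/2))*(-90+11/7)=-26617/28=-950.61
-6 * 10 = -60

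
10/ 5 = 2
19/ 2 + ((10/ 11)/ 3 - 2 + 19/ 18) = 877/ 99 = 8.86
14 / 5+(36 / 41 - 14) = -2116 / 205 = -10.32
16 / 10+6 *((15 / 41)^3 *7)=1260118 / 344605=3.66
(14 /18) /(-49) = -1 /63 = -0.02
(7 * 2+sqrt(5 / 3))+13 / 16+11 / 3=sqrt(15) / 3+887 / 48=19.77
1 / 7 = 0.14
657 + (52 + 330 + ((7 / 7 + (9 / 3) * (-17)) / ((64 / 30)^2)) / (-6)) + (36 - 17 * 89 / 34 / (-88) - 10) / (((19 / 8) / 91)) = 440106179 / 214016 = 2056.42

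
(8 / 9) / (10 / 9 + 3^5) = 8 / 2197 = 0.00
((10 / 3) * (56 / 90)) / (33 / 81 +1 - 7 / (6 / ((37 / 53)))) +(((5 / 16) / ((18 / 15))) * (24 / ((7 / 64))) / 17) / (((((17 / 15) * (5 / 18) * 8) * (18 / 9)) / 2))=16590428 / 3433031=4.83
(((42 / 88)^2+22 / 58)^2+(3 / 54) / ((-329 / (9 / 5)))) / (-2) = -1909563910757 / 10370569341440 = -0.18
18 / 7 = 2.57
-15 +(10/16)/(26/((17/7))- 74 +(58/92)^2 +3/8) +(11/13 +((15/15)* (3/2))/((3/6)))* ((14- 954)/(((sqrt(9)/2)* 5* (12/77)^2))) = -10453254480425/526272903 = -19862.80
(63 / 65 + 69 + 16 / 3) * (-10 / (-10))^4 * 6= 29368 / 65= 451.82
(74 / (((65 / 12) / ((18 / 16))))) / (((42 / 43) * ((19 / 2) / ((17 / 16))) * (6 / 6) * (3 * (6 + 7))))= 81141 / 1798160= 0.05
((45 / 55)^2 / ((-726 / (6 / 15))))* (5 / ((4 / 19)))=-0.01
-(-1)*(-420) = -420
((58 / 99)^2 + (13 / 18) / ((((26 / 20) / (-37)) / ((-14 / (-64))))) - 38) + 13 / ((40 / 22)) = -54890771 / 1568160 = -35.00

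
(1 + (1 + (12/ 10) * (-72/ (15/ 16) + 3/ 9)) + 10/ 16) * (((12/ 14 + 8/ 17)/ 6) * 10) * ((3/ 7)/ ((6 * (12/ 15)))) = -1408333/ 79968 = -17.61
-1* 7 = -7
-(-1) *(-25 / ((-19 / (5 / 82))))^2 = 15625 / 2427364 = 0.01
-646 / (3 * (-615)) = 646 / 1845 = 0.35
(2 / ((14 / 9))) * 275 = 2475 / 7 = 353.57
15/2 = 7.50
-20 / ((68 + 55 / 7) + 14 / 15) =-2100 / 8063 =-0.26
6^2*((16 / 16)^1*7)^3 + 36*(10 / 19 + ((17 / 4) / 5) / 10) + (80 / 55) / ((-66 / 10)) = 4265721041 / 344850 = 12369.79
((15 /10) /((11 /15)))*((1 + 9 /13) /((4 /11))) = 9.52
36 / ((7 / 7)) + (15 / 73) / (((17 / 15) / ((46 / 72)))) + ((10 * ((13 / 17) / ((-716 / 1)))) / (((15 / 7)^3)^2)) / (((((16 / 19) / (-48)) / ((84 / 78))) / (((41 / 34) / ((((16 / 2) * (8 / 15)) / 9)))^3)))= 36.23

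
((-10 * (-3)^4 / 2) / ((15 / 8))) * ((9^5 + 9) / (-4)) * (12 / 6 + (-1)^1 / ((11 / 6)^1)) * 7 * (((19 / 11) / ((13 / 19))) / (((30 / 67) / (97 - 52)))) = 12958769994912 / 1573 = 8238251745.02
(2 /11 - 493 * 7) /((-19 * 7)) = 37959 /1463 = 25.95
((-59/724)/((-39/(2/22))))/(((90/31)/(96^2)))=234112/388245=0.60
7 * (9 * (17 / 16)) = 1071 / 16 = 66.94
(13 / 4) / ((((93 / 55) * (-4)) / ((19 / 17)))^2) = 14196325 / 159971904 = 0.09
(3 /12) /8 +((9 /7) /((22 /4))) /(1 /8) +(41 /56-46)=-15265 /352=-43.37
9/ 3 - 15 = -12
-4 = -4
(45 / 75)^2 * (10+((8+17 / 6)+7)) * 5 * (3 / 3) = 501 / 10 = 50.10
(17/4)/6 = 17/24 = 0.71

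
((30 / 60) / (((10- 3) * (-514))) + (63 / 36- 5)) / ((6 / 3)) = -5847 / 3598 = -1.63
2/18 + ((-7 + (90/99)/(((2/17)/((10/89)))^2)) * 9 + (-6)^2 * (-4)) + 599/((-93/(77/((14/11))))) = -28641414911/48619098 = -589.10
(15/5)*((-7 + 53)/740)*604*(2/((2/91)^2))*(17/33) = 488918521/2035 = 240254.80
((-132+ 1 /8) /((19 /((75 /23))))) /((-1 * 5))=15825 /3496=4.53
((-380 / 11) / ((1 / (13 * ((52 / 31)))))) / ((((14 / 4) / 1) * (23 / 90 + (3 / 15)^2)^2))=-5475600000 / 2222297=-2463.94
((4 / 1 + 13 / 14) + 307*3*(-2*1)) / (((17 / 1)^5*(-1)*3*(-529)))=-8573 / 10515460942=-0.00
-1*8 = -8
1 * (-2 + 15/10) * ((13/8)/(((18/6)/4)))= -13/12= -1.08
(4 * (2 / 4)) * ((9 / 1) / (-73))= -18 / 73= -0.25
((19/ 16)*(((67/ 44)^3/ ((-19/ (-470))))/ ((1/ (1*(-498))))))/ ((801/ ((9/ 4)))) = -145.09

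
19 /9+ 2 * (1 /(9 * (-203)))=1285 /609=2.11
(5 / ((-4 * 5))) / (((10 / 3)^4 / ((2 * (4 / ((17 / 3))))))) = -243 / 85000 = -0.00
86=86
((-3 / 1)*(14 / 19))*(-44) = 1848 / 19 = 97.26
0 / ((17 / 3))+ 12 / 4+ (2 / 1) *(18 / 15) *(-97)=-1149 / 5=-229.80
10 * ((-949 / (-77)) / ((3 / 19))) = 180310 / 231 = 780.56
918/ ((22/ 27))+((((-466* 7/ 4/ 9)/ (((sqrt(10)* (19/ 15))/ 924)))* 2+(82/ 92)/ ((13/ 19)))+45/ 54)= 11137597/ 9867 - 251174* sqrt(10)/ 19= -40675.54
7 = 7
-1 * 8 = -8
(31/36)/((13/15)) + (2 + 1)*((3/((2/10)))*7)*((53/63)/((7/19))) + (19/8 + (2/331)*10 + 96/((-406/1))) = 15146190587/20964216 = 722.48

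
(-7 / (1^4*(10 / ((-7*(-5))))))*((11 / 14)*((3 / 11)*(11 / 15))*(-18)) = 693 / 10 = 69.30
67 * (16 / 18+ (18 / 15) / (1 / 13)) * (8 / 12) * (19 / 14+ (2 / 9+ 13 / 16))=1761.62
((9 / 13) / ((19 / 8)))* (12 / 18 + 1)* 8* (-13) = -960 / 19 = -50.53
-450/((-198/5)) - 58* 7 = -4341/11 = -394.64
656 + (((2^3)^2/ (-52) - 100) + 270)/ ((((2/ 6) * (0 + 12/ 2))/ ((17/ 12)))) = 120985/ 156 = 775.54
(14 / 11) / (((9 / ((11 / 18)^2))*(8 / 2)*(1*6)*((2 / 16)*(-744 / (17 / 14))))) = -187 / 6508512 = -0.00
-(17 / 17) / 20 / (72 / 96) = -1 / 15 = -0.07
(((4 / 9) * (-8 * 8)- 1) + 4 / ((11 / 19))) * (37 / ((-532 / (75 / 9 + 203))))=26167399 / 79002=331.22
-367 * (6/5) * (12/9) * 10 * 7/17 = -41104/17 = -2417.88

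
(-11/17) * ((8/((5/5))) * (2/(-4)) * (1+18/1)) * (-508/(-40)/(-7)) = -53086/595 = -89.22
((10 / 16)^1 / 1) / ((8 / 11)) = 55 / 64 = 0.86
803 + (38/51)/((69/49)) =803.53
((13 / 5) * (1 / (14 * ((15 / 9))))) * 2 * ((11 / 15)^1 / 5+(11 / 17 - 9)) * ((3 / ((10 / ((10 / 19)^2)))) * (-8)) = 6528912 / 5369875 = 1.22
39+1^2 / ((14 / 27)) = 573 / 14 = 40.93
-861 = -861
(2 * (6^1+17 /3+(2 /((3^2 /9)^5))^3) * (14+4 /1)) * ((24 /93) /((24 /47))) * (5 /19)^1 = 55460 /589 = 94.16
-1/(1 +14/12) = -6/13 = -0.46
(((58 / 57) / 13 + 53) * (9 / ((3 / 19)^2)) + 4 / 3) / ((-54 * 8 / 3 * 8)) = -16.63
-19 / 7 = -2.71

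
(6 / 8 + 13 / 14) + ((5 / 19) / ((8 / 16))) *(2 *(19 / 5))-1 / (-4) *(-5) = 31 / 7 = 4.43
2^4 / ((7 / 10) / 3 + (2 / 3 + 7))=160 / 79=2.03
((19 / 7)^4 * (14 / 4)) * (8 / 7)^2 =4170272 / 16807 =248.13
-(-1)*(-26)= -26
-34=-34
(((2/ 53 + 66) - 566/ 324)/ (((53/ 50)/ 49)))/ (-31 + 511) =135240245/ 21842784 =6.19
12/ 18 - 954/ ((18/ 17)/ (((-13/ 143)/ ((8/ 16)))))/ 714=0.90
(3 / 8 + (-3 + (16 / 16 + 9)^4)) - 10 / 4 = 79959 / 8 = 9994.88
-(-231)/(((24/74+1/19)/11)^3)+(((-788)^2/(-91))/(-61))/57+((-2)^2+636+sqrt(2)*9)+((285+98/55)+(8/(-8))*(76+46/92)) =9*sqrt(2)+743685390904645979263/129540743582250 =5740950.83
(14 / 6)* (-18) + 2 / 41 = -1720 / 41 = -41.95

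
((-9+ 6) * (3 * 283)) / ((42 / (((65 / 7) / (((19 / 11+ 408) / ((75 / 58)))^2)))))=-37560290625 / 6696643489928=-0.01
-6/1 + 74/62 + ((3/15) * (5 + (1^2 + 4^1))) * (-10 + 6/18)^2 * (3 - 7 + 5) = 50801/279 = 182.08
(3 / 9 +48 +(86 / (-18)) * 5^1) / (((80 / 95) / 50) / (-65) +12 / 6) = 3396250 / 277839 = 12.22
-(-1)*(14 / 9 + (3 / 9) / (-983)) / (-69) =-0.02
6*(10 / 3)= 20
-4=-4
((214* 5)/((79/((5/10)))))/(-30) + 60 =28333/474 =59.77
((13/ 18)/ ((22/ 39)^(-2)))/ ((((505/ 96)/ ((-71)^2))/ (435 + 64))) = 19479714496/ 177255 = 109896.56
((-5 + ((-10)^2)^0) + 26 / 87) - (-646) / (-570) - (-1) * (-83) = -12736 / 145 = -87.83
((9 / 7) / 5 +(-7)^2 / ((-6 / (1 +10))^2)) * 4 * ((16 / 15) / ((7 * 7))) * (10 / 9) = 6650848 / 416745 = 15.96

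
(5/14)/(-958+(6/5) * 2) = -0.00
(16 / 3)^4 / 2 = 32768 / 81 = 404.54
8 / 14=4 / 7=0.57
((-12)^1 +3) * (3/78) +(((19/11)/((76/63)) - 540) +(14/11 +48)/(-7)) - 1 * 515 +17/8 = -770827/728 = -1058.83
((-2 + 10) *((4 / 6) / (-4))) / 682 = -2 / 1023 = -0.00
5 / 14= 0.36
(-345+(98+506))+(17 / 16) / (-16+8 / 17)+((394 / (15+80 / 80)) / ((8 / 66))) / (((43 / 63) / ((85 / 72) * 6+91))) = 2674821211 / 90816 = 29453.19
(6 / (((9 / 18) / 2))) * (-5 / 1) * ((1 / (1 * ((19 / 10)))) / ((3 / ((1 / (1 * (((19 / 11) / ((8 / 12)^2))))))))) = -17600 / 3249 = -5.42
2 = 2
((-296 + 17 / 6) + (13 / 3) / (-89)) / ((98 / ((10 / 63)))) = -782885 / 1648458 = -0.47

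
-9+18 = 9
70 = 70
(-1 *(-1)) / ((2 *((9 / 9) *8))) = 1 / 16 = 0.06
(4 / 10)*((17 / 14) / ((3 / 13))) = 221 / 105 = 2.10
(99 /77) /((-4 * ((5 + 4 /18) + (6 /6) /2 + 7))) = -81 /3206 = -0.03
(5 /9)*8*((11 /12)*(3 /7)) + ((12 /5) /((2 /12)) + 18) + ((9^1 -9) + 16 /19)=209404 /5985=34.99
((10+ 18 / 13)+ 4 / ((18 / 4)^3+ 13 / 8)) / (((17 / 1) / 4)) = 220464 / 81991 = 2.69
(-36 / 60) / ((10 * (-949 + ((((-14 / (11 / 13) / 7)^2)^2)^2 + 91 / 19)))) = -12218456217 / 6105795090200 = -0.00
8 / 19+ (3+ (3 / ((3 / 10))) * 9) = 1775 / 19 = 93.42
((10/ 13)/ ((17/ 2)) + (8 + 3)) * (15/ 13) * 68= 147060/ 169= 870.18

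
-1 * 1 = -1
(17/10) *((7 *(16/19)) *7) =70.15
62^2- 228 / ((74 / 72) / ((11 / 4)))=119656 / 37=3233.95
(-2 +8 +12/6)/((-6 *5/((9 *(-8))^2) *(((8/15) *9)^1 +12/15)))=-1728/7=-246.86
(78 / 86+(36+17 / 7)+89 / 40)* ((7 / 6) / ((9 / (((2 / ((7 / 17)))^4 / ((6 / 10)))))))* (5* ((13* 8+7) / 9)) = 7731703088765 / 25088049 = 308182.72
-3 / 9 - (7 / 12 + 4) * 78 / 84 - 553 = -557.59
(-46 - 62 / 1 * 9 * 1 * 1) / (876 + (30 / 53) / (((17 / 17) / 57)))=-16006 / 24069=-0.67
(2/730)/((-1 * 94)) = -1/34310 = -0.00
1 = 1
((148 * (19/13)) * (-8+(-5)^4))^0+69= 70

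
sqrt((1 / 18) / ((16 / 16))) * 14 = 7 * sqrt(2) / 3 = 3.30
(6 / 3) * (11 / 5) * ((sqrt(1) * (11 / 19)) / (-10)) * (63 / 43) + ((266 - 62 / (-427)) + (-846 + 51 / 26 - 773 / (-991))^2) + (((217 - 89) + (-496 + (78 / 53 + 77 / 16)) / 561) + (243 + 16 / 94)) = 23035106532263426836210304521 / 32365366202081633120400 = 711720.87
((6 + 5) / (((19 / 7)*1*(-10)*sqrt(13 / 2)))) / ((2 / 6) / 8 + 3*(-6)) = 924*sqrt(26) / 532285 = 0.01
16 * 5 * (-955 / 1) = -76400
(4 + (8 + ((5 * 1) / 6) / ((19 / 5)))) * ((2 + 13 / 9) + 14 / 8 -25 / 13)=2132683 / 53352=39.97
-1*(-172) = 172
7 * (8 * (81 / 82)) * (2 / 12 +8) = 18522 / 41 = 451.76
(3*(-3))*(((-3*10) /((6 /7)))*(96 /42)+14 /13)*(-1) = -9234 /13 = -710.31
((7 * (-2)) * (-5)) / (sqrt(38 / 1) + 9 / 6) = -420 / 143 + 280 * sqrt(38) / 143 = 9.13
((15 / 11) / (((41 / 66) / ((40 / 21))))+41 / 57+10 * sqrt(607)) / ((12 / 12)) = 80167 / 16359+10 * sqrt(607) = 251.27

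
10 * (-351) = -3510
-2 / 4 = -1 / 2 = -0.50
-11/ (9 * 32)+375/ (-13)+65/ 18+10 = -19061/ 1248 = -15.27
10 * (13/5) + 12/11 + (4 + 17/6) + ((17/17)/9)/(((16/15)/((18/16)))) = 143791/4224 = 34.04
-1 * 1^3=-1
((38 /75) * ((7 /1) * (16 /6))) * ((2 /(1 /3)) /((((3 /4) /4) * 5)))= 68096 /1125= 60.53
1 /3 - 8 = -23 /3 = -7.67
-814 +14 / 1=-800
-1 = -1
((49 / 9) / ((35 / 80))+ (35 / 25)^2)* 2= 6482 / 225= 28.81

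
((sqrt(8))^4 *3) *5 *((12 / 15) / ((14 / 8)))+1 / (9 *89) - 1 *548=-611957 / 5607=-109.14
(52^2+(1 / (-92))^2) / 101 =22886657 / 854864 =26.77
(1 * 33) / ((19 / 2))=66 / 19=3.47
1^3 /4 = 1 /4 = 0.25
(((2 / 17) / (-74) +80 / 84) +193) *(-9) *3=-23057064 / 4403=-5236.67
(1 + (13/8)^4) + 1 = 36753/4096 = 8.97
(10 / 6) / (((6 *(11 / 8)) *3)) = 20 / 297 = 0.07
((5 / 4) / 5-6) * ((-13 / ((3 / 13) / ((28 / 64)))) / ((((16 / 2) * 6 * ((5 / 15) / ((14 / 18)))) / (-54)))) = -190463 / 512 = -372.00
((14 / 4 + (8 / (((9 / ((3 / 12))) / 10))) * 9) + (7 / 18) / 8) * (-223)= -756193 / 144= -5251.34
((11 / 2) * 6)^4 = 1185921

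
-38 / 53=-0.72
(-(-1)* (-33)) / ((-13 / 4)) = 132 / 13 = 10.15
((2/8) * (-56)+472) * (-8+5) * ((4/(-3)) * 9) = 16488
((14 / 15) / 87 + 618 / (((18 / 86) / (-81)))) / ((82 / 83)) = -12952632064 / 53505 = -242082.65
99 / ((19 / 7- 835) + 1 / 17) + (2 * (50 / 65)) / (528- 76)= -16811114 / 145482415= -0.12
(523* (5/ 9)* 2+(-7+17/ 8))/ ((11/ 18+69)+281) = 1.64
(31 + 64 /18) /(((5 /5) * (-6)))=-311 /54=-5.76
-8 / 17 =-0.47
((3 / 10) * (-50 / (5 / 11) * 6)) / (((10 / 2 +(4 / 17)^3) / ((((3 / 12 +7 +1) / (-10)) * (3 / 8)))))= 4377483 / 358240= 12.22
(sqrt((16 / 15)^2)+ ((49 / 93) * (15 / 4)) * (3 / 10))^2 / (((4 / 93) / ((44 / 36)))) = 419165219 / 5356800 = 78.25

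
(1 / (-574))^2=1 / 329476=0.00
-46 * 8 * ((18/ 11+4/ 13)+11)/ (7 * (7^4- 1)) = -14191/ 50050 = -0.28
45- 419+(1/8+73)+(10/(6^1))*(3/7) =-16809/56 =-300.16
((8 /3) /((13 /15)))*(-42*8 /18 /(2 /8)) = -8960 /39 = -229.74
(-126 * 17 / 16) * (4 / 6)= -357 / 4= -89.25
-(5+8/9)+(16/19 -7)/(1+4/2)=-1358/171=-7.94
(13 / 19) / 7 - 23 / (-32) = 3475 / 4256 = 0.82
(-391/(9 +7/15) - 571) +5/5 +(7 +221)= -54429/142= -383.30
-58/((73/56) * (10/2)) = -3248/365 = -8.90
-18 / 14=-9 / 7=-1.29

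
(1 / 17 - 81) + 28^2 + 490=20282 / 17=1193.06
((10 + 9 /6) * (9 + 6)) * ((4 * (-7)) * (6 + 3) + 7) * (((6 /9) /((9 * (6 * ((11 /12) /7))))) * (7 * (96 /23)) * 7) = -26891200 /33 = -814884.85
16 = 16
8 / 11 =0.73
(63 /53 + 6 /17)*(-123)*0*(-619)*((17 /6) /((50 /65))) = 0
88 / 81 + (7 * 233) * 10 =1321198 / 81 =16311.09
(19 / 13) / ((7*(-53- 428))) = -19 / 43771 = -0.00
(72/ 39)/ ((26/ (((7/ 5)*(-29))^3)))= -100385124/ 21125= -4751.96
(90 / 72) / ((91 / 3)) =0.04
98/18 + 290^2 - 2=84103.44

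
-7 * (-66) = 462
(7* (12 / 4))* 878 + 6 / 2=18441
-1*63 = -63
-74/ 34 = -37/ 17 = -2.18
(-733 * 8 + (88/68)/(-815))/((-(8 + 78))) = 40622871/595765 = 68.19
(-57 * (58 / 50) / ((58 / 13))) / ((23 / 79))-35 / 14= -30707 / 575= -53.40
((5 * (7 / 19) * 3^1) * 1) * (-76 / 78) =-70 / 13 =-5.38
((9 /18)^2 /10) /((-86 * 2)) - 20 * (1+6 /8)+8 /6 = -694883 /20640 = -33.67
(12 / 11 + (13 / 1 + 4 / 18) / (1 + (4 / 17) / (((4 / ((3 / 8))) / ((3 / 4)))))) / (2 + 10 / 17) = 468605 / 86031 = 5.45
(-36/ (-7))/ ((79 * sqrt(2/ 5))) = 18 * sqrt(10)/ 553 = 0.10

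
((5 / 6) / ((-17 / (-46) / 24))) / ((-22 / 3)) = -1380 / 187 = -7.38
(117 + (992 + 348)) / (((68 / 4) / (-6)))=-514.24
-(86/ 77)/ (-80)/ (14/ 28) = 43/ 1540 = 0.03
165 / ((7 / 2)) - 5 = 295 / 7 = 42.14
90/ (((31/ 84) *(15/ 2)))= 1008/ 31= 32.52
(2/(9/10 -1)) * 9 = -180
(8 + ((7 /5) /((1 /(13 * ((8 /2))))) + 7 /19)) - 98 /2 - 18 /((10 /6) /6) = -620 /19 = -32.63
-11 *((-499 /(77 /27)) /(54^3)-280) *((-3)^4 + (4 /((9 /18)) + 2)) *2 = 1634599447 /2916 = 560562.22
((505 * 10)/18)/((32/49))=123725/288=429.60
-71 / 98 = -0.72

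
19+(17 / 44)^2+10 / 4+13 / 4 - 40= -29235 / 1936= -15.10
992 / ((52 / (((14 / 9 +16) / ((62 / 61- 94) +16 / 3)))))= -298778 / 78195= -3.82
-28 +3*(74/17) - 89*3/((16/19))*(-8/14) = 79129/476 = 166.24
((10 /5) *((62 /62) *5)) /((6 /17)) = 85 /3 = 28.33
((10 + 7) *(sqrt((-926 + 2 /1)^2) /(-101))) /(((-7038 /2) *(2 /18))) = 924 /2323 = 0.40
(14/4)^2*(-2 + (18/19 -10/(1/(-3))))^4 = 1120951562500/130321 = 8601465.32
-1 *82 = -82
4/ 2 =2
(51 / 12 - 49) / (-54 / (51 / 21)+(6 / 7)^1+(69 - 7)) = -21301 / 19336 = -1.10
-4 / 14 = -2 / 7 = -0.29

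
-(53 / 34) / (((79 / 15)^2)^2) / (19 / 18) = -0.00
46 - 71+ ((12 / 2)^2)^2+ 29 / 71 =90270 / 71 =1271.41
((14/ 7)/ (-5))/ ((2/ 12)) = -12/ 5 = -2.40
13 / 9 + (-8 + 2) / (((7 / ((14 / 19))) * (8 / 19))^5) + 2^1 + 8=52709 / 4608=11.44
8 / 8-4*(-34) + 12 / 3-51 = 90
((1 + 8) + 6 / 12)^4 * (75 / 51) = 11978.03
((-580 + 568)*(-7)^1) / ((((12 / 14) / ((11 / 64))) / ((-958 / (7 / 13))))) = -479479 / 16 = -29967.44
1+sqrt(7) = 3.65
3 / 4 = 0.75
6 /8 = 0.75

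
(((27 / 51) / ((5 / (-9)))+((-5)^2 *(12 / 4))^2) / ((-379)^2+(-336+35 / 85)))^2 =176331841 / 114487489600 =0.00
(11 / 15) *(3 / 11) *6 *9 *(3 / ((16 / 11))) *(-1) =-891 / 40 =-22.28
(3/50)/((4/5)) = 3/40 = 0.08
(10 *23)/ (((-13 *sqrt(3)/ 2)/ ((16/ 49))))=-7360 *sqrt(3)/ 1911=-6.67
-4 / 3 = -1.33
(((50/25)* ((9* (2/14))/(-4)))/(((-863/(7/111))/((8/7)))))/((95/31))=372/21234115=0.00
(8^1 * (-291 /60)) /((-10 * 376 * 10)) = 97 /94000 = 0.00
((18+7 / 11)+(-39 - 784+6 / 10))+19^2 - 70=-28202 / 55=-512.76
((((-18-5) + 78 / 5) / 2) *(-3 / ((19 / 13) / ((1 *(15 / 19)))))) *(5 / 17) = 21645 / 12274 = 1.76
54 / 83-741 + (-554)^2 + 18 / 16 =203301379 / 664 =306176.78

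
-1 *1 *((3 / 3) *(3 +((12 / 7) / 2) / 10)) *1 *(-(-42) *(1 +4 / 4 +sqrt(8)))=-1296 *sqrt(2) / 5 - 1296 / 5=-625.76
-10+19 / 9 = -71 / 9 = -7.89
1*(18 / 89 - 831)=-73941 / 89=-830.80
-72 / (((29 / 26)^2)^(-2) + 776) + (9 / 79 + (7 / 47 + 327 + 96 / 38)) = 532349394011020 / 1614665132771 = 329.70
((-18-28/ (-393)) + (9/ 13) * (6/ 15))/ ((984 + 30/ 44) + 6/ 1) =-9920152/ 556753275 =-0.02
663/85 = 39/5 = 7.80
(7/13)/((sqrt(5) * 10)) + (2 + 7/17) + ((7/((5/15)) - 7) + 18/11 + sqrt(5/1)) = 657 * sqrt(5)/650 + 3375/187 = 20.31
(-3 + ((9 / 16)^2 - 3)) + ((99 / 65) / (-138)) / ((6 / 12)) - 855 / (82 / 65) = -683.45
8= 8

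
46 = 46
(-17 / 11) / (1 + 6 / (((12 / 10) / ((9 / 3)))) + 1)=-1 / 11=-0.09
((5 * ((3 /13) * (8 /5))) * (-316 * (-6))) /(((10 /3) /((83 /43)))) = 5665248 /2795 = 2026.92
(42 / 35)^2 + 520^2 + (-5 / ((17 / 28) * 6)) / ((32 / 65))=5516132501 / 20400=270398.65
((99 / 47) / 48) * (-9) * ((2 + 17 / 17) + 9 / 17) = -4455 / 3196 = -1.39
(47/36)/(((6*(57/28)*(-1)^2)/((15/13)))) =1645/13338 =0.12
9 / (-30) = -3 / 10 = -0.30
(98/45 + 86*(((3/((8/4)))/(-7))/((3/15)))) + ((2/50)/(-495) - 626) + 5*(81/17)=-692.14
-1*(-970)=970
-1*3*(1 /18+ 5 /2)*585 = -4485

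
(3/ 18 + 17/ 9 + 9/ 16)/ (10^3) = 377/ 144000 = 0.00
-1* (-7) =7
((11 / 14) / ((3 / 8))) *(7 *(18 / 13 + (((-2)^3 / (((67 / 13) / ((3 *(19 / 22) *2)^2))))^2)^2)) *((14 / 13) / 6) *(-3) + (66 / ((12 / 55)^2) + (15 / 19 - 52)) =-721195554898746719694142109 / 30262134292998403224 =-23831615.71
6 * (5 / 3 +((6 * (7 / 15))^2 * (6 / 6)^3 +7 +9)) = 3826 / 25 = 153.04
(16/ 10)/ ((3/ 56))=29.87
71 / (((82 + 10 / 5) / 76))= 1349 / 21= 64.24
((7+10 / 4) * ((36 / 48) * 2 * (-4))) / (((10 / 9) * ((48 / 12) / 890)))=-45657 / 4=-11414.25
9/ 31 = 0.29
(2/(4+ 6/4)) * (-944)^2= 3564544/11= 324049.45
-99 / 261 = -11 / 29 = -0.38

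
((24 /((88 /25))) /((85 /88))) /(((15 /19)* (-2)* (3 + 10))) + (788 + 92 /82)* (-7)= -50054754 /9061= -5524.20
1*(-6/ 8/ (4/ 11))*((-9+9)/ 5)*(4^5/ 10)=0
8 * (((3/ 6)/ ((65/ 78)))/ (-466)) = -0.01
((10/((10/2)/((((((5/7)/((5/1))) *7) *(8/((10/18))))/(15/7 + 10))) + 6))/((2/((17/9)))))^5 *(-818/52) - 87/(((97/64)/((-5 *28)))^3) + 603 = 68569633.90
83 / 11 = 7.55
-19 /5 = -3.80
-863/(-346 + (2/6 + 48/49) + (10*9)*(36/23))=2917803/689107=4.23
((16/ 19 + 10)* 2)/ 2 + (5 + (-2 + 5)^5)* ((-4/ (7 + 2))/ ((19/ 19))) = -16994/ 171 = -99.38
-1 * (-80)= 80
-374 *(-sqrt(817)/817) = 374 *sqrt(817)/817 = 13.08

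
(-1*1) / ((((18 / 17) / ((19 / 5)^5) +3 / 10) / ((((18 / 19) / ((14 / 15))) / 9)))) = -110772850 / 295968281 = -0.37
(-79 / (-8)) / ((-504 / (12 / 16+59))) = -18881 / 16128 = -1.17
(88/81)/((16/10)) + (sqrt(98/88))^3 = 55/81 + 343 * sqrt(11)/968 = 1.85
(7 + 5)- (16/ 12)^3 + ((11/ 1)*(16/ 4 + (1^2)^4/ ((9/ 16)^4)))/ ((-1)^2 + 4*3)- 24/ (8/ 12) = -95356/ 6561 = -14.53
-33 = -33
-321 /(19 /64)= -1081.26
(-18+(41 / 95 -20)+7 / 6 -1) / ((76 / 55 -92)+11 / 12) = 469018 / 1124857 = 0.42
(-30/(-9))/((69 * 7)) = 10/1449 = 0.01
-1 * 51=-51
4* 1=4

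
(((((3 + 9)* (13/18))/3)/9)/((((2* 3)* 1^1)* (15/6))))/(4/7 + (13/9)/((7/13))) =182/27675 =0.01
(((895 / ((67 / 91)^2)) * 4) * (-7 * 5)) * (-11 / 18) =5706851150 / 40401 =141255.20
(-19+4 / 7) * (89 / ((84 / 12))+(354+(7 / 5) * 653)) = -5783328 / 245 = -23605.42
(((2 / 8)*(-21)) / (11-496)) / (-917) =-3 / 254140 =-0.00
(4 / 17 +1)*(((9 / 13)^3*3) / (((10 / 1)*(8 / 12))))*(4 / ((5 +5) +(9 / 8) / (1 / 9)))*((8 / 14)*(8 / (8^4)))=19683 / 481055120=0.00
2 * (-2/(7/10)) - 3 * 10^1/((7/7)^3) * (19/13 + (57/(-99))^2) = -1965640/33033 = -59.51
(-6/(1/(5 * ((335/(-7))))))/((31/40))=402000/217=1852.53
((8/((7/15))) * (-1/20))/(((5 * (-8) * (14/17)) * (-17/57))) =-171/1960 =-0.09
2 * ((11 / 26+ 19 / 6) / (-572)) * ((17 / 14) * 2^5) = -2720 / 5577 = -0.49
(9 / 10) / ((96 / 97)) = 291 / 320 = 0.91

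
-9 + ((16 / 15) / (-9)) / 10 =-6083 / 675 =-9.01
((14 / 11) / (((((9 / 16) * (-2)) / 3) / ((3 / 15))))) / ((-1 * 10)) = 56 / 825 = 0.07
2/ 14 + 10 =71/ 7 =10.14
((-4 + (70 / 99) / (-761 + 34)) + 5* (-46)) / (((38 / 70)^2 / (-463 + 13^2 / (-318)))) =368066.04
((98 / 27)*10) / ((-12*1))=-245 / 81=-3.02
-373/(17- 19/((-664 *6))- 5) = -1486032/47827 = -31.07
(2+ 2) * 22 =88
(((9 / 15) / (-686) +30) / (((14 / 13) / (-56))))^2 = 7157347803684 / 2941225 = 2433458.10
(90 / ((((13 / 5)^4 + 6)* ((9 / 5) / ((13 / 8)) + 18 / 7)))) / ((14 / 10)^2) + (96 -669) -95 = -14045941823 / 21034461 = -667.76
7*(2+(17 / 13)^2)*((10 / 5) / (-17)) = -8778 / 2873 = -3.06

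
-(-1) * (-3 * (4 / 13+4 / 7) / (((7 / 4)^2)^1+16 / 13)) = -3840 / 6251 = -0.61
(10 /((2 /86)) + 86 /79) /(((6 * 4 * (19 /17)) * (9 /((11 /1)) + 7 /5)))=7.25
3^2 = 9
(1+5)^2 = 36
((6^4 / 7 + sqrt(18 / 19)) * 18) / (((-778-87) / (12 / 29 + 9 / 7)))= -1609632 / 245833-3726 * sqrt(38) / 667261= -6.58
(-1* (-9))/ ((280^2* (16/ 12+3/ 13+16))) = 351/ 53704000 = 0.00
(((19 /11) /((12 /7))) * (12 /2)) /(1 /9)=54.41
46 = 46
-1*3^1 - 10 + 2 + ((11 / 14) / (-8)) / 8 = -9867 / 896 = -11.01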